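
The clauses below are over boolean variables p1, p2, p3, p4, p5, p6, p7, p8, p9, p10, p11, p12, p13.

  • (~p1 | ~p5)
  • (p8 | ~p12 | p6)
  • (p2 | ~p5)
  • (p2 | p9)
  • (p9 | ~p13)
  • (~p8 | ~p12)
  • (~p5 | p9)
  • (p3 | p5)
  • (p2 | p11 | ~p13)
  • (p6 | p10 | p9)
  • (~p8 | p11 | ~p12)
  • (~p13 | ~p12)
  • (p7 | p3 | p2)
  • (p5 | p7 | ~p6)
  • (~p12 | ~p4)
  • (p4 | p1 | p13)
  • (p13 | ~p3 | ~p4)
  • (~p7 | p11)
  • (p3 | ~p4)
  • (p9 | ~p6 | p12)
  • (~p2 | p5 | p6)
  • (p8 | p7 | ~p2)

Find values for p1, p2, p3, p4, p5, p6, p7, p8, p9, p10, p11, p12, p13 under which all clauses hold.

p1 = False, p2 = True, p3 = True, p4 = False, p5 = True, p6 = True, p7 = False, p8 = True, p9 = True, p10 = False, p11 = False, p12 = False, p13 = True

Check each clause:
  1. (~p5 | ~p1) — ~p1 is true.
  2. (p8 | p6 | ~p12) — p8 is true.
  3. (~p5 | p2) — p2 is true.
  4. (p2 | p9) — p9 is true.
  5. (~p13 | p9) — p9 is true.
  6. (~p8 | ~p12) — ~p12 is true.
  7. (~p5 | p9) — p9 is true.
  8. (p5 | p3) — p3 is true.
  9. (~p13 | p11 | p2) — p2 is true.
  10. (p6 | p9 | p10) — p9 is true.
  11. (p11 | ~p8 | ~p12) — ~p12 is true.
  12. (~p13 | ~p12) — ~p12 is true.
  13. (p3 | p7 | p2) — p2 is true.
  14. (p5 | ~p6 | p7) — p5 is true.
  15. (~p12 | ~p4) — ~p12 is true.
  16. (p13 | p1 | p4) — p13 is true.
  17. (~p3 | ~p4 | p13) — ~p4 is true.
  18. (p11 | ~p7) — ~p7 is true.
  19. (~p4 | p3) — p3 is true.
  20. (p9 | p12 | ~p6) — p9 is true.
  21. (p6 | p5 | ~p2) — p5 is true.
  22. (p7 | p8 | ~p2) — p8 is true.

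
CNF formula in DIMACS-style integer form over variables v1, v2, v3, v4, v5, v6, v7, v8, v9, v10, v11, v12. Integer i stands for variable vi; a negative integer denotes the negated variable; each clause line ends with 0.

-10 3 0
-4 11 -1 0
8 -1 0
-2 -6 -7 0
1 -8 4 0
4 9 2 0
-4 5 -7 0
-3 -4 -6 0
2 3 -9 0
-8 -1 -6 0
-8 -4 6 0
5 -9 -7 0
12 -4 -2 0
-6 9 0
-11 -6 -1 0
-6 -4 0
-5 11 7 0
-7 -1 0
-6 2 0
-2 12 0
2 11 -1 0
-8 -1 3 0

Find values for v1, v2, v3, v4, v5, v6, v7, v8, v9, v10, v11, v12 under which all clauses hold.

v1 = False, v2 = True, v3 = True, v4 = False, v5 = True, v6 = False, v7 = True, v8 = False, v9 = False, v10 = True, v11 = False, v12 = True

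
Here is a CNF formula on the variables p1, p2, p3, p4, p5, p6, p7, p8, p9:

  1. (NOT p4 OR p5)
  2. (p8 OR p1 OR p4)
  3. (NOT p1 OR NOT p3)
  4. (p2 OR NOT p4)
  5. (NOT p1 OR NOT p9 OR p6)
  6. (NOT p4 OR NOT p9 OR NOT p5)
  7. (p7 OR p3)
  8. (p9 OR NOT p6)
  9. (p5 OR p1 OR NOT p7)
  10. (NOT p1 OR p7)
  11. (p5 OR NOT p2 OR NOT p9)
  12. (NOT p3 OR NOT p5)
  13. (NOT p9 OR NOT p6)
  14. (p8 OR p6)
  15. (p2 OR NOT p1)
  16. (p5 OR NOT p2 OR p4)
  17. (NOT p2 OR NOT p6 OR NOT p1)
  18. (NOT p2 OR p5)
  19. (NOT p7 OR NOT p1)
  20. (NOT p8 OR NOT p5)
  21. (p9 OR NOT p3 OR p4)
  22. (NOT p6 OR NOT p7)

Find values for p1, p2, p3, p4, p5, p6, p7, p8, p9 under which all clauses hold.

p1=False, p2=False, p3=True, p4=False, p5=False, p6=False, p7=False, p8=True, p9=True

Check each clause:
  1. (NOT p4 OR p5) — NOT p4 is true.
  2. (p1 OR p4 OR p8) — p8 is true.
  3. (NOT p3 OR NOT p1) — NOT p1 is true.
  4. (NOT p4 OR p2) — NOT p4 is true.
  5. (NOT p9 OR p6 OR NOT p1) — NOT p1 is true.
  6. (NOT p4 OR NOT p5 OR NOT p9) — NOT p5 is true.
  7. (p3 OR p7) — p3 is true.
  8. (p9 OR NOT p6) — p9 is true.
  9. (p5 OR p1 OR NOT p7) — NOT p7 is true.
  10. (p7 OR NOT p1) — NOT p1 is true.
  11. (p5 OR NOT p2 OR NOT p9) — NOT p2 is true.
  12. (NOT p3 OR NOT p5) — NOT p5 is true.
  13. (NOT p9 OR NOT p6) — NOT p6 is true.
  14. (p8 OR p6) — p8 is true.
  15. (NOT p1 OR p2) — NOT p1 is true.
  16. (p4 OR NOT p2 OR p5) — NOT p2 is true.
  17. (NOT p1 OR NOT p6 OR NOT p2) — NOT p6 is true.
  18. (NOT p2 OR p5) — NOT p2 is true.
  19. (NOT p7 OR NOT p1) — NOT p7 is true.
  20. (NOT p5 OR NOT p8) — NOT p5 is true.
  21. (p4 OR NOT p3 OR p9) — p9 is true.
  22. (NOT p6 OR NOT p7) — NOT p7 is true.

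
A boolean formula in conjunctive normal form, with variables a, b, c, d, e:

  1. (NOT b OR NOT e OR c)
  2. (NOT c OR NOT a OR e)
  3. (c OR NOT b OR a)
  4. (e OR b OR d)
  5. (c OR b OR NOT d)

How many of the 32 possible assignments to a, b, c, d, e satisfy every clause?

15

Case analysis on b and c:
  b=1, c=1: d free; 3 ways for (a,e) × 2^1 = 6.
  b=1, c=0: remaining (a,d,e) ∈ {(1,0,0); (1,1,0)} — 2.
  b=0, c=1: 5 of the 8 assignments to (a,d,e) work.
  b=0, c=0: remaining (a,d,e) ∈ {(0,0,1); (1,0,1)} — 2.
Total: 6 + 2 + 5 + 2 = 15.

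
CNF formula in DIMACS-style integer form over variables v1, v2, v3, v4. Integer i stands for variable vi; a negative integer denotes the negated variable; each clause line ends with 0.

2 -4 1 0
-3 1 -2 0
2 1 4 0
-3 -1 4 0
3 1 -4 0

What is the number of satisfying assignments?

7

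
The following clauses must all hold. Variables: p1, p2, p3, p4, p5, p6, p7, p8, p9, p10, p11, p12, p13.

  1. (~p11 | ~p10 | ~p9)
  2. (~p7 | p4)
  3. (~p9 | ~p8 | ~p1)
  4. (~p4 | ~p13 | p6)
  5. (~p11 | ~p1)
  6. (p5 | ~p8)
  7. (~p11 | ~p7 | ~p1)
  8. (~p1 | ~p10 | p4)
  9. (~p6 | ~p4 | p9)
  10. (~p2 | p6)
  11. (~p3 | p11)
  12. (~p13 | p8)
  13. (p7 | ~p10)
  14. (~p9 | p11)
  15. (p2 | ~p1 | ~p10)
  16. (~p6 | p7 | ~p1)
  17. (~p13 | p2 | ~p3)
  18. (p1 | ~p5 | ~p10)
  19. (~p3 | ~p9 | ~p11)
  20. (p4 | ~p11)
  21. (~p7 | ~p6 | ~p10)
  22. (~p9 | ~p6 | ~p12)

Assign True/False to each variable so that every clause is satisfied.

p1 = F, p2 = F, p3 = F, p4 = T, p5 = T, p6 = F, p7 = T, p8 = F, p9 = F, p10 = F, p11 = T, p12 = T, p13 = F

Pure literal: p3 appears only negated; assign p3 = False.
Pure literal: p10 appears only negated; assign p10 = False.
Try p1 = False.
Try p2 = False.
For the remaining variables, p4 = True, p5 = True, p6 = False, p7 = True, p8 = False, p9 = False, p11 = True, p12 = True, p13 = False works.
Every clause has at least one true literal under this assignment.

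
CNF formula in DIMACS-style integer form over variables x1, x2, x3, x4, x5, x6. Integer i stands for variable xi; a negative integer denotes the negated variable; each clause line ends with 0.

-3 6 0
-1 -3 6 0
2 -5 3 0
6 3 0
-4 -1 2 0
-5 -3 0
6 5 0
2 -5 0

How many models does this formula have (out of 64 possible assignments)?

18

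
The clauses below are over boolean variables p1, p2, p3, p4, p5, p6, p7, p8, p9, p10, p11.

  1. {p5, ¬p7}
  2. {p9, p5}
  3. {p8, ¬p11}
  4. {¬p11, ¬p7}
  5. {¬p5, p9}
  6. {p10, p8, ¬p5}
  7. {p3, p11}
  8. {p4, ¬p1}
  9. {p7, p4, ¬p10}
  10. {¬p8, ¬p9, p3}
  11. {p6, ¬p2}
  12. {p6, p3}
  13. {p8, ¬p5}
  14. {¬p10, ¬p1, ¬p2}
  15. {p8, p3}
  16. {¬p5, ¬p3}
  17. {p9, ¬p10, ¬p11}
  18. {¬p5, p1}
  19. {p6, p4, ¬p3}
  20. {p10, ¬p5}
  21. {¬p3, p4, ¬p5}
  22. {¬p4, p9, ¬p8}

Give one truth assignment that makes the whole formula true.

p2 occurs only negated in the remaining clauses — set p2 = False.
Set p1 = True and propagate.
  then p4 is forced to True.
Branch on p3: take p3 = True.
  then p5 is forced to False.
  then p7 is forced to False.
  then p9 is forced to True.
The remaining clauses are satisfied by p6 = False, p8 = True, p10 = False, p11 = False.
Check each clause:
  1. {¬p7, p5} — ¬p7 is true.
  2. {p9, p5} — p9 is true.
  3. {¬p11, p8} — p8 is true.
  4. {¬p7, ¬p11} — ¬p7 is true.
  5. {¬p5, p9} — p9 is true.
  6. {¬p5, p8, p10} — p8 is true.
  7. {p3, p11} — p3 is true.
  8. {¬p1, p4} — p4 is true.
  9. {p7, ¬p10, p4} — p4 is true.
  10. {¬p9, p3, ¬p8} — p3 is true.
  11. {¬p2, p6} — ¬p2 is true.
  12. {p3, p6} — p3 is true.
  13. {¬p5, p8} — p8 is true.
  14. {¬p10, ¬p2, ¬p1} — ¬p2 is true.
  15. {p3, p8} — p8 is true.
  16. {¬p5, ¬p3} — ¬p5 is true.
  17. {¬p10, p9, ¬p11} — p9 is true.
  18. {¬p5, p1} — p1 is true.
  19. {p6, p4, ¬p3} — p4 is true.
  20. {p10, ¬p5} — ¬p5 is true.
  21. {¬p5, ¬p3, p4} — ¬p5 is true.
  22. {¬p4, p9, ¬p8} — p9 is true.

p1=T, p2=F, p3=T, p4=T, p5=F, p6=F, p7=F, p8=T, p9=T, p10=F, p11=F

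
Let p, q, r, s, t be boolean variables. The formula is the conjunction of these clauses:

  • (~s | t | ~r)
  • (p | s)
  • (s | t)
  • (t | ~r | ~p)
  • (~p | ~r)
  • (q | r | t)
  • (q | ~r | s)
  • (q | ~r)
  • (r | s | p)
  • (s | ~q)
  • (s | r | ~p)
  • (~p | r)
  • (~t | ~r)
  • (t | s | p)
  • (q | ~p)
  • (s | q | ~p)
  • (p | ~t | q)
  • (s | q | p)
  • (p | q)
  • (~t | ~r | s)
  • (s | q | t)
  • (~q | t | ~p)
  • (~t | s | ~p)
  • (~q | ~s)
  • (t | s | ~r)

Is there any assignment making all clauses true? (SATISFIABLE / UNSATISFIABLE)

s = True:
  propagation gives q=False, r=False, t=True, p=False; an empty clause results — contradiction.
s = False:
  propagation gives p=True, t=True; an empty clause results — contradiction.
Every branch closes, so no satisfying assignment exists.

UNSATISFIABLE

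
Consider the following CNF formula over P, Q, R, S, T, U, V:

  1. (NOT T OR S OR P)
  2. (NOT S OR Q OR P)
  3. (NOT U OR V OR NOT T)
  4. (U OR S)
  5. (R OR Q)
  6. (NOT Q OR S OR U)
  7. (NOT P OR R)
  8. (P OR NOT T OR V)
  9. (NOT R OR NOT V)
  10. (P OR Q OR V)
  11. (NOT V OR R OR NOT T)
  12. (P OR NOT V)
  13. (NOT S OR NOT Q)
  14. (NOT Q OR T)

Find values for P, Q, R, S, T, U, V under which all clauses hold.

P = True  Q = False  R = True  S = True  T = False  U = False  V = False

Try P = True.
  then R is forced to True.
  then V is forced to False.
Branch on Q: take Q = False.
For the remaining variables, S = True, T = False, U = False works.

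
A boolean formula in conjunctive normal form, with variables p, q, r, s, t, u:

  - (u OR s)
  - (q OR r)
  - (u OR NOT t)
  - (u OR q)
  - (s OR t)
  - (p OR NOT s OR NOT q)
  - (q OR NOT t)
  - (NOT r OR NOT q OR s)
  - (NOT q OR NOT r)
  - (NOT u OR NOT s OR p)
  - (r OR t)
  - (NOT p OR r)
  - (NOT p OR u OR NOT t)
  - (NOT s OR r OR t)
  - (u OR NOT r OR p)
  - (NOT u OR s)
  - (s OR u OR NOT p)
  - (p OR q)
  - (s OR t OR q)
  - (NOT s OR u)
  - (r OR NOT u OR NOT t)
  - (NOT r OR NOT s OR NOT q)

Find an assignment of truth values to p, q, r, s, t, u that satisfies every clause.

p=True, q=False, r=True, s=True, t=False, u=True

Try p = True.
  then r is forced to True.
  then q is forced to False.
  then u is forced to True.
  then t is forced to False.
  then s is forced to True.
Every clause has at least one true literal under this assignment.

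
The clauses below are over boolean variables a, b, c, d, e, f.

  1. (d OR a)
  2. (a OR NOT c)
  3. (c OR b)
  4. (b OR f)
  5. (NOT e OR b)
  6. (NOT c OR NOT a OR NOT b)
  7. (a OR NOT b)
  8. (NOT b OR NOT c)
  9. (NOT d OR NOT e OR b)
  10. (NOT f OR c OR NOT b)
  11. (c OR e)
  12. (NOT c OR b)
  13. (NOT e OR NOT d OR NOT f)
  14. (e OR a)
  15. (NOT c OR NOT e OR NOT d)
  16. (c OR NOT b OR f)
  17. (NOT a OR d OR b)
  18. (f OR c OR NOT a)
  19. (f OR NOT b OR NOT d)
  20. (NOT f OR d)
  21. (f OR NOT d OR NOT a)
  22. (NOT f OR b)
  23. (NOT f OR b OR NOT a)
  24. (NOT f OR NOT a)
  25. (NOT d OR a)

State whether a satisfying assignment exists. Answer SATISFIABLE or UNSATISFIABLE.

UNSATISFIABLE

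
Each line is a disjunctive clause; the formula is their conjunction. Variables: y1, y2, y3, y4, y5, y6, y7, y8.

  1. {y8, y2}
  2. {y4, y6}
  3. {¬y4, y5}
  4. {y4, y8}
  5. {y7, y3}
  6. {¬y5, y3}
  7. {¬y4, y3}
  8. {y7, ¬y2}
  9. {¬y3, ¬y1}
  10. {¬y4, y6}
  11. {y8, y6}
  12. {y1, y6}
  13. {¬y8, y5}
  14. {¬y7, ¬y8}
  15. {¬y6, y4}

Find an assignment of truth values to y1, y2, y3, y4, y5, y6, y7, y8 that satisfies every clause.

y1=0  y2=0  y3=1  y4=1  y5=1  y6=1  y7=0  y8=1

Set y1 = False and propagate.
  then y6 is forced to True.
  then y4 is forced to True.
  then y5 is forced to True.
  then y3 is forced to True.
For the remaining variables, y2 = False, y7 = False, y8 = True works.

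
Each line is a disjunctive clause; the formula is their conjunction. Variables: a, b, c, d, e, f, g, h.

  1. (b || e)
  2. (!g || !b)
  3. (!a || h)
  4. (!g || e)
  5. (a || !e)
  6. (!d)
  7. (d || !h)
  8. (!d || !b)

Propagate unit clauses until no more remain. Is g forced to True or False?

Unit clause (!d) sets d = False.
From (!h || d) and d = False: h = False.
(!a || h) with h = False leaves only !a, so a = False.
In (!e || a), a is now false; !e must hold, so e = False.
(e || b) with e = False leaves only b, so b = True.
From (!b || !g) and b = True: g = False.

False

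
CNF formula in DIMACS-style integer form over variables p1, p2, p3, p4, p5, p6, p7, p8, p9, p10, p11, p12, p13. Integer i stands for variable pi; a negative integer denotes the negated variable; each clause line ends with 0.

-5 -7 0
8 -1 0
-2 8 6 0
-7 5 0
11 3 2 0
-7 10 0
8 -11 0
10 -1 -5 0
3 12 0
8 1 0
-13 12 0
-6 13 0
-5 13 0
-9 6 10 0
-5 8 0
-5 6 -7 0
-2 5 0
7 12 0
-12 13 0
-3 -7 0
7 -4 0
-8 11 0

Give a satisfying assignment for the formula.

p1=False  p2=False  p3=True  p4=False  p5=True  p6=False  p7=False  p8=True  p9=False  p10=True  p11=True  p12=True  p13=True

Check each clause:
  1. (~p5 \/ ~p7) — ~p7 is true.
  2. (p8 \/ ~p1) — p8 is true.
  3. (p8 \/ ~p2 \/ p6) — p8 is true.
  4. (~p7 \/ p5) — ~p7 is true.
  5. (p2 \/ p3 \/ p11) — p3 is true.
  6. (~p7 \/ p10) — ~p7 is true.
  7. (~p11 \/ p8) — p8 is true.
  8. (p10 \/ ~p5 \/ ~p1) — p10 is true.
  9. (p3 \/ p12) — p3 is true.
  10. (p1 \/ p8) — p8 is true.
  11. (p12 \/ ~p13) — p12 is true.
  12. (p13 \/ ~p6) — ~p6 is true.
  13. (~p5 \/ p13) — p13 is true.
  14. (p10 \/ p6 \/ ~p9) — p10 is true.
  15. (~p5 \/ p8) — p8 is true.
  16. (~p7 \/ ~p5 \/ p6) — ~p7 is true.
  17. (p5 \/ ~p2) — p5 is true.
  18. (p7 \/ p12) — p12 is true.
  19. (p13 \/ ~p12) — p13 is true.
  20. (~p3 \/ ~p7) — ~p7 is true.
  21. (p7 \/ ~p4) — ~p4 is true.
  22. (p11 \/ ~p8) — p11 is true.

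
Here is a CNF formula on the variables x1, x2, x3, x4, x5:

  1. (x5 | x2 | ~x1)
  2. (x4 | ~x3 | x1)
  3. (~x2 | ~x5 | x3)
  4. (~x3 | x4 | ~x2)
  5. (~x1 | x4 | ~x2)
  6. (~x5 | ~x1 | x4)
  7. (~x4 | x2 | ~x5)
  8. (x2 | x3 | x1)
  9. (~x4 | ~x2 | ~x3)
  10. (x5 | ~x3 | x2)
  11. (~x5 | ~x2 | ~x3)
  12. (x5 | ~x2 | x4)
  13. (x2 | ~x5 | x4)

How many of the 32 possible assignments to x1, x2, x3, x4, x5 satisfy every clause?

2

Satisfying assignments:
  x1=F x2=T x3=F x4=T x5=F
  x1=T x2=T x3=F x4=T x5=F
Count: 2.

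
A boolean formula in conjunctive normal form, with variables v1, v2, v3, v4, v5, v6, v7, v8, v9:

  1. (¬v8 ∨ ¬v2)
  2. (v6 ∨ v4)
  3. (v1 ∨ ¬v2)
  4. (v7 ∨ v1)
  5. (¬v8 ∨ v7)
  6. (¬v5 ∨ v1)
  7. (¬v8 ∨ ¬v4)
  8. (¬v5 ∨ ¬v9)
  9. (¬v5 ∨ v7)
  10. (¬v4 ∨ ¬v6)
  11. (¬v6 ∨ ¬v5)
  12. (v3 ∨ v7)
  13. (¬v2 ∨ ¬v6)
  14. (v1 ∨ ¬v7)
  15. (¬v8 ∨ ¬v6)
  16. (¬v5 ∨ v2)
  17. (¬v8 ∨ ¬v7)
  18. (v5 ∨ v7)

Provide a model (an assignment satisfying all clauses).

v1=True, v2=True, v3=True, v4=True, v5=True, v6=False, v7=True, v8=False, v9=False

Check each clause:
  1. (¬v8 ∨ ¬v2) — ¬v8 is true.
  2. (v6 ∨ v4) — v4 is true.
  3. (v1 ∨ ¬v2) — v1 is true.
  4. (v7 ∨ v1) — v1 is true.
  5. (¬v8 ∨ v7) — ¬v8 is true.
  6. (v1 ∨ ¬v5) — v1 is true.
  7. (¬v8 ∨ ¬v4) — ¬v8 is true.
  8. (¬v5 ∨ ¬v9) — ¬v9 is true.
  9. (¬v5 ∨ v7) — v7 is true.
  10. (¬v6 ∨ ¬v4) — ¬v6 is true.
  11. (¬v5 ∨ ¬v6) — ¬v6 is true.
  12. (v3 ∨ v7) — v3 is true.
  13. (¬v2 ∨ ¬v6) — ¬v6 is true.
  14. (¬v7 ∨ v1) — v1 is true.
  15. (¬v6 ∨ ¬v8) — ¬v8 is true.
  16. (v2 ∨ ¬v5) — v2 is true.
  17. (¬v8 ∨ ¬v7) — ¬v8 is true.
  18. (v7 ∨ v5) — v5 is true.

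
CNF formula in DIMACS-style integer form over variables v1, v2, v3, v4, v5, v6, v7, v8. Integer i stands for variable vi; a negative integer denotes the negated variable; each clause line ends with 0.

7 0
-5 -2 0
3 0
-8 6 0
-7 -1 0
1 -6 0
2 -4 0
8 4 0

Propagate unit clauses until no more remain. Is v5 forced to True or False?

Unit clause (v7) sets v7 = True.
(v3) stands alone — v3 = True.
(~v7 \/ ~v1): since v7 = True, the clause reduces to (~v1). v1 = False.
(~v6 \/ v1) with v1 = False leaves only ~v6, so v6 = False.
(~v8 \/ v6) with v6 = False leaves only ~v8, so v8 = False.
(v4 \/ v8) with v8 = False leaves only v4, so v4 = True.
In (~v4 \/ v2), ~v4 is now false; v2 must hold, so v2 = True.
In (~v5 \/ ~v2), ~v2 is now false; ~v5 must hold, so v5 = False.

False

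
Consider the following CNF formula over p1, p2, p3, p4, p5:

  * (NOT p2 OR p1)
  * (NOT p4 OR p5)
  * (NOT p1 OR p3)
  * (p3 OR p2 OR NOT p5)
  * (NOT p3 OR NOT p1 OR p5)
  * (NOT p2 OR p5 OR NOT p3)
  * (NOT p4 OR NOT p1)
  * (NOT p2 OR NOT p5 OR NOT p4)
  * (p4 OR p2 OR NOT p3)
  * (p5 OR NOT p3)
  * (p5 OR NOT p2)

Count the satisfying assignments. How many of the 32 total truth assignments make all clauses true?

3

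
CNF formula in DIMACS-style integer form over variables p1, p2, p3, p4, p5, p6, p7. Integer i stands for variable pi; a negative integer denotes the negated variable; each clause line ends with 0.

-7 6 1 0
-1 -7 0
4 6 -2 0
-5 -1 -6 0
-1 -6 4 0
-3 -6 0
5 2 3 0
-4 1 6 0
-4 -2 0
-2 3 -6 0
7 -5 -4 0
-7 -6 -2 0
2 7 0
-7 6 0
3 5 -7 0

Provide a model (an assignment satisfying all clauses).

p1=F  p2=F  p3=F  p4=T  p5=T  p6=T  p7=T

Branch on p1: take p1 = False.
For the remaining variables, p2 = False, p3 = False, p4 = True, p5 = True, p6 = True, p7 = True works.
Check each clause:
  1. {p1, p6, ¬p7} — p6 is true.
  2. {¬p7, ¬p1} — ¬p1 is true.
  3. {p6, ¬p2, p4} — p4 is true.
  4. {¬p5, ¬p6, ¬p1} — ¬p1 is true.
  5. {¬p6, p4, ¬p1} — p4 is true.
  6. {¬p3, ¬p6} — ¬p3 is true.
  7. {p2, p5, p3} — p5 is true.
  8. {p6, ¬p4, p1} — p6 is true.
  9. {¬p4, ¬p2} — ¬p2 is true.
  10. {p3, ¬p2, ¬p6} — ¬p2 is true.
  11. {p7, ¬p5, ¬p4} — p7 is true.
  12. {¬p2, ¬p7, ¬p6} — ¬p2 is true.
  13. {p7, p2} — p7 is true.
  14. {¬p7, p6} — p6 is true.
  15. {¬p7, p5, p3} — p5 is true.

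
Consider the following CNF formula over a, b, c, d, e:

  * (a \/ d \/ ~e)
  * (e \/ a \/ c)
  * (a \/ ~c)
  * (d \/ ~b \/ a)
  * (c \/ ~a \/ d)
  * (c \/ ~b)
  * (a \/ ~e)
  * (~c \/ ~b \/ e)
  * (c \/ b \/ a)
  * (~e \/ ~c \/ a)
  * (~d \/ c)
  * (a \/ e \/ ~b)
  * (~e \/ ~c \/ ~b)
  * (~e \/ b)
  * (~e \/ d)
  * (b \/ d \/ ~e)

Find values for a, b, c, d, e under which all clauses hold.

a=T, b=F, c=T, d=T, e=F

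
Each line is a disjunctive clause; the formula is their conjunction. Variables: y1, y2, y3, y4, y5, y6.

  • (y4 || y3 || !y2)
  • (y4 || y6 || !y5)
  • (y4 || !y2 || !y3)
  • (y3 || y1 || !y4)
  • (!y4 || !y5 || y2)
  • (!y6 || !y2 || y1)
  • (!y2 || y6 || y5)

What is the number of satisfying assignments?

Split on y2, then y4.
  y2=1, y4=1: 7 of the 16 assignments to (y1,y3,y5,y6) work.
  y2=1, y4=0: a clause becomes empty — 0.
  y2=0, y4=1: y6 free; 3 ways for (y1,y3,y5) × 2^1 = 6.
  y2=0, y4=0: y1, y3 free; 3 ways for (y5,y6) × 2^2 = 12.
Total: 7 + 0 + 6 + 12 = 25.

25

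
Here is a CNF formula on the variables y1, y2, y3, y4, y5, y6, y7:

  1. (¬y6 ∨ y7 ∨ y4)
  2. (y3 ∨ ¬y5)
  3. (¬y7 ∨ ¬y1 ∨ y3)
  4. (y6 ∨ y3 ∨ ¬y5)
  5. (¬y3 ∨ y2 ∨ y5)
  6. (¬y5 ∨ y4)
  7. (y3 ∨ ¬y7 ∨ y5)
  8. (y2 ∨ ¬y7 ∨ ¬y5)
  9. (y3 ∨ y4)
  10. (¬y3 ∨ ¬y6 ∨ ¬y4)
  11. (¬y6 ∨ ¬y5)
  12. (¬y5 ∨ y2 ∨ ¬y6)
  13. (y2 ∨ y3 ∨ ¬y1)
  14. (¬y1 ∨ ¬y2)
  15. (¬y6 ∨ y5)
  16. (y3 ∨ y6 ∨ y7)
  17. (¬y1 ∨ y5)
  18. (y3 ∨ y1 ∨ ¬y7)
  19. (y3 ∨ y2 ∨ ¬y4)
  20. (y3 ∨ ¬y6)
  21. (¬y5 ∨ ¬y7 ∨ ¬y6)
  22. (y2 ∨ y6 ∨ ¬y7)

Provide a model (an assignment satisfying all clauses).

Set y1 = False and propagate.
Set y2 = True and propagate.
The remaining clauses are satisfied by y3 = True, y4 = True, y5 = True, y6 = False, y7 = True.
Check each clause:
  1. (¬y6 ∨ y7 ∨ y4) — ¬y6 is true.
  2. (¬y5 ∨ y3) — y3 is true.
  3. (¬y7 ∨ ¬y1 ∨ y3) — y3 is true.
  4. (y3 ∨ ¬y5 ∨ y6) — y3 is true.
  5. (y5 ∨ ¬y3 ∨ y2) — y2 is true.
  6. (¬y5 ∨ y4) — y4 is true.
  7. (y5 ∨ y3 ∨ ¬y7) — y3 is true.
  8. (¬y5 ∨ ¬y7 ∨ y2) — y2 is true.
  9. (y4 ∨ y3) — y3 is true.
  10. (¬y3 ∨ ¬y6 ∨ ¬y4) — ¬y6 is true.
  11. (¬y6 ∨ ¬y5) — ¬y6 is true.
  12. (¬y6 ∨ y2 ∨ ¬y5) — ¬y6 is true.
  13. (¬y1 ∨ y3 ∨ y2) — y2 is true.
  14. (¬y2 ∨ ¬y1) — ¬y1 is true.
  15. (y5 ∨ ¬y6) — ¬y6 is true.
  16. (y3 ∨ y6 ∨ y7) — y3 is true.
  17. (¬y1 ∨ y5) — y5 is true.
  18. (¬y7 ∨ y1 ∨ y3) — y3 is true.
  19. (y2 ∨ ¬y4 ∨ y3) — y2 is true.
  20. (¬y6 ∨ y3) — ¬y6 is true.
  21. (¬y7 ∨ ¬y6 ∨ ¬y5) — ¬y6 is true.
  22. (¬y7 ∨ y2 ∨ y6) — y2 is true.

y1 = False  y2 = True  y3 = True  y4 = True  y5 = True  y6 = False  y7 = True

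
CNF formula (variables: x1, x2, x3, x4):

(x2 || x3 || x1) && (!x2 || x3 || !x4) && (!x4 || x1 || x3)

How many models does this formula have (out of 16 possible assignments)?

12

Case analysis on x3 and x1:
  x3=T, x1=T: remaining (x2,x4) ∈ {(F,F); (F,T); (T,F); (T,T)} — 4.
  x3=T, x1=F: remaining (x2,x4) ∈ {(F,F); (F,T); (T,F); (T,T)} — 4.
  x3=F, x1=T: remaining (x2,x4) ∈ {(F,F); (F,T); (T,F)} — 3.
  x3=F, x1=F: remaining (x2,x4) ∈ {(T,F)} — 1.
Total: 4 + 4 + 3 + 1 = 12.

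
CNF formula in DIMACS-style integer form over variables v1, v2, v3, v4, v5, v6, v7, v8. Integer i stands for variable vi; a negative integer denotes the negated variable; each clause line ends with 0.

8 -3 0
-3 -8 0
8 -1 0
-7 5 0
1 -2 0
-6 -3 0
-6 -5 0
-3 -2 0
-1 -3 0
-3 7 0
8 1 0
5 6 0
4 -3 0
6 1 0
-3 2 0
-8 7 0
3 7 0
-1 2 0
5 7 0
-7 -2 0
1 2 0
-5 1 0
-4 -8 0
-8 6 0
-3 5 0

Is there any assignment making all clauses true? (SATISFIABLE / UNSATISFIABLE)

v3 = True:
  propagation gives v8=True; an empty clause results — contradiction.
v3 = False:
  propagation gives v7=True, v5=True, v6=False, v1=True; an empty clause results — contradiction.
Every branch closes, so no satisfying assignment exists.

UNSATISFIABLE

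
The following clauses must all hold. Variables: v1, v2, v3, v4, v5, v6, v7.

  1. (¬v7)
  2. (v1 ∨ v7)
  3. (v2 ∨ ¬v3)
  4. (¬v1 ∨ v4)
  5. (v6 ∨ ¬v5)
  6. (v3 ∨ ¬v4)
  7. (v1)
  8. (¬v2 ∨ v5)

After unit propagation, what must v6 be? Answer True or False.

True

(¬v7) is a unit clause: v7 = False.
From (v1 ∨ v7) and v7 = False: v1 = True.
In (¬v1 ∨ v4), ¬v1 is now false; v4 must hold, so v4 = True.
In (v3 ∨ ¬v4), ¬v4 is now false; v3 must hold, so v3 = True.
(¬v3 ∨ v2) with v3 = True leaves only v2, so v2 = True.
(v5 ∨ ¬v2) with v2 = True leaves only v5, so v5 = True.
From (v6 ∨ ¬v5) and v5 = True: v6 = True.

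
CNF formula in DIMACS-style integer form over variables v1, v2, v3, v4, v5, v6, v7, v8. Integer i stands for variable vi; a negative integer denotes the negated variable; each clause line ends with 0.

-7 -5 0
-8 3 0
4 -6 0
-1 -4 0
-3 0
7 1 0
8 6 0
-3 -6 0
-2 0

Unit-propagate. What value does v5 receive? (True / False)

(~v3) stands alone — v3 = False.
(v3 \/ ~v8): since v3 = False, the clause reduces to (~v8). v8 = False.
(v8 \/ v6) with v8 = False leaves only v6, so v6 = True.
(~v6 \/ v4) with v6 = True leaves only v4, so v4 = True.
(~v4 \/ ~v1) with v4 = True leaves only ~v1, so v1 = False.
From (v1 \/ v7) and v1 = False: v7 = True.
(~v5 \/ ~v7): since v7 = True, the clause reduces to (~v5). v5 = False.

False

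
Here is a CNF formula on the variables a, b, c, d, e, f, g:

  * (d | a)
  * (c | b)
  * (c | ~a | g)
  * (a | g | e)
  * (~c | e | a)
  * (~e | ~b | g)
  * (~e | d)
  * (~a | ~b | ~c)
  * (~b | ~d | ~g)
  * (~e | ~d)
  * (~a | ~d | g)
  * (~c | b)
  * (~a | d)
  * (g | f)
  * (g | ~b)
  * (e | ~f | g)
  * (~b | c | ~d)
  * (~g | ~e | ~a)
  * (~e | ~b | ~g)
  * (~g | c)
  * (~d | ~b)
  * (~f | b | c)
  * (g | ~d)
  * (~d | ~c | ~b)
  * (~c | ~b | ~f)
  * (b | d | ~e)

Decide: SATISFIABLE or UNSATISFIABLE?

b = True:
  propagation gives g=True, d=False, a=True; an empty clause results — contradiction.
b = False:
  propagation gives c=True; an empty clause results — contradiction.
Every branch closes, so no satisfying assignment exists.

UNSATISFIABLE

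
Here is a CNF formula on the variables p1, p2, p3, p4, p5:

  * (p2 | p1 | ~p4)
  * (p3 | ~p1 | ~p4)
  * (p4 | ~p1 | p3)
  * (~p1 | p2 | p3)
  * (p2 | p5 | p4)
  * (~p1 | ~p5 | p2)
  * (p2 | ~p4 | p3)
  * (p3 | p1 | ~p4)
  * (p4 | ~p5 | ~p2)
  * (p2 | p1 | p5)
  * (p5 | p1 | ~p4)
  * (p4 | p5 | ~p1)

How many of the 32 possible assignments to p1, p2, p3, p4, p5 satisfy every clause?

8

Case analysis on p1 and p4:
  p1=1, p4=1: remaining (p2,p3,p5) ∈ {(0,1,0); (1,1,0); (1,1,1)} — 3.
  p1=1, p4=0: a clause becomes empty — 0.
  p1=0, p4=1: remaining (p2,p3,p5) ∈ {(1,1,1)} — 1.
  p1=0, p4=0: remaining (p2,p3,p5) ∈ {(0,0,1); (0,1,1); (1,0,0); (1,1,0)} — 4.
Total: 3 + 0 + 1 + 4 = 8.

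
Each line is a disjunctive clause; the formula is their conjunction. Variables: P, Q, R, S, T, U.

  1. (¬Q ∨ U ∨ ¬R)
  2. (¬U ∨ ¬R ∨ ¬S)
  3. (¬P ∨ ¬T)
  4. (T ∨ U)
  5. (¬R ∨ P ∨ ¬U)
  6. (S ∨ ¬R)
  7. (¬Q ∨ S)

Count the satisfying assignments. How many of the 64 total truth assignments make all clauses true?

Split on R, then U.
  R=1, U=1: a clause becomes empty — 0.
  R=1, U=0: remaining (P,Q,S,T) ∈ {(0,0,1,1)} — 1.
  R=0, U=1: 9 of the 16 assignments to (P,Q,S,T) work.
  R=0, U=0: remaining (P,Q,S,T) ∈ {(0,0,0,1); (0,0,1,1); (0,1,1,1)} — 3.
Total: 0 + 1 + 9 + 3 = 13.

13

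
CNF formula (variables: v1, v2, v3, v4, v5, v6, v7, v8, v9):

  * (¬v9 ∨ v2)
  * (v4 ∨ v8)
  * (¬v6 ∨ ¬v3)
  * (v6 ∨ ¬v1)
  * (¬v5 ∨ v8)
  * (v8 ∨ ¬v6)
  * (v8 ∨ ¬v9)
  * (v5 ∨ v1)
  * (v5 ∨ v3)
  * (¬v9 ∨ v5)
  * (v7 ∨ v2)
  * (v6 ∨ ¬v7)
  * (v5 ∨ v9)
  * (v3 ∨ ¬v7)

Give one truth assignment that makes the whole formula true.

v1=0, v2=1, v3=1, v4=0, v5=1, v6=0, v7=0, v8=1, v9=1

Pure literal: v2 appears only positively; assign v2 = True.
Pure literal: v8 appears only positively; assign v8 = True.
Branch on v1: take v1 = False.
  then v5 is forced to True.
Set v3 = True and propagate.
  then v6 is forced to False.
  then v7 is forced to False.
v4, v9 are now unconstrained; take v4 = False, v9 = True.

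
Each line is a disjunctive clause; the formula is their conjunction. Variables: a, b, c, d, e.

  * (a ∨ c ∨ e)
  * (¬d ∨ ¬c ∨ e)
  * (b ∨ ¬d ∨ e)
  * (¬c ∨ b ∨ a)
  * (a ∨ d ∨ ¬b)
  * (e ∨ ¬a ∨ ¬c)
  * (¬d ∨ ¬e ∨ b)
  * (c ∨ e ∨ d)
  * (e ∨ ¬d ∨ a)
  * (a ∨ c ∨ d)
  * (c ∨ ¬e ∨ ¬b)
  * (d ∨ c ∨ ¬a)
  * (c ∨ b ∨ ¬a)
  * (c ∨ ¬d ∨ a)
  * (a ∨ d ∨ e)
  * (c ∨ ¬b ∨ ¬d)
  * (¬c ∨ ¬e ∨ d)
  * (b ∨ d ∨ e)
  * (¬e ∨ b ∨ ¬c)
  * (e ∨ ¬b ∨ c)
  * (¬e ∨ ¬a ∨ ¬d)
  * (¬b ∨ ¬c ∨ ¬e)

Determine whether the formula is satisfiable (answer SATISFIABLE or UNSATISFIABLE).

UNSATISFIABLE

c = True:
  e = True:
    propagation gives d=True, b=True; an empty clause results — contradiction.
  e = False:
    propagation gives d=False, a=False; an empty clause results — contradiction.
c = False:
  d = True:
    propagation gives a=True, b=True; an empty clause results — contradiction.
  d = False:
    propagation gives e=True, a=True; an empty clause results — contradiction.
Every branch closes, so no satisfying assignment exists.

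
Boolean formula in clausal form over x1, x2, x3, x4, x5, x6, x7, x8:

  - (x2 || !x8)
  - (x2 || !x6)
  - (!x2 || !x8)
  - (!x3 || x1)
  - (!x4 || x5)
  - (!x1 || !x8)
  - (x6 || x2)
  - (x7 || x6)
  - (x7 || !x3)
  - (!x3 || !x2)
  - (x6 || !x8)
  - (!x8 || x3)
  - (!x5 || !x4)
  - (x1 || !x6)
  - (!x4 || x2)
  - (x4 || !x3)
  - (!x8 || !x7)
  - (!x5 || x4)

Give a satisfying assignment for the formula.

x1=1  x2=1  x3=0  x4=0  x5=0  x6=1  x7=1  x8=0

Check each clause:
  1. (x2 || !x8) — !x8 is true.
  2. (!x6 || x2) — x2 is true.
  3. (!x2 || !x8) — !x8 is true.
  4. (!x3 || x1) — x1 is true.
  5. (x5 || !x4) — !x4 is true.
  6. (!x1 || !x8) — !x8 is true.
  7. (x2 || x6) — x2 is true.
  8. (x7 || x6) — x6 is true.
  9. (!x3 || x7) — !x3 is true.
  10. (!x3 || !x2) — !x3 is true.
  11. (x6 || !x8) — !x8 is true.
  12. (x3 || !x8) — !x8 is true.
  13. (!x5 || !x4) — !x5 is true.
  14. (!x6 || x1) — x1 is true.
  15. (x2 || !x4) — x2 is true.
  16. (x4 || !x3) — !x3 is true.
  17. (!x7 || !x8) — !x8 is true.
  18. (x4 || !x5) — !x5 is true.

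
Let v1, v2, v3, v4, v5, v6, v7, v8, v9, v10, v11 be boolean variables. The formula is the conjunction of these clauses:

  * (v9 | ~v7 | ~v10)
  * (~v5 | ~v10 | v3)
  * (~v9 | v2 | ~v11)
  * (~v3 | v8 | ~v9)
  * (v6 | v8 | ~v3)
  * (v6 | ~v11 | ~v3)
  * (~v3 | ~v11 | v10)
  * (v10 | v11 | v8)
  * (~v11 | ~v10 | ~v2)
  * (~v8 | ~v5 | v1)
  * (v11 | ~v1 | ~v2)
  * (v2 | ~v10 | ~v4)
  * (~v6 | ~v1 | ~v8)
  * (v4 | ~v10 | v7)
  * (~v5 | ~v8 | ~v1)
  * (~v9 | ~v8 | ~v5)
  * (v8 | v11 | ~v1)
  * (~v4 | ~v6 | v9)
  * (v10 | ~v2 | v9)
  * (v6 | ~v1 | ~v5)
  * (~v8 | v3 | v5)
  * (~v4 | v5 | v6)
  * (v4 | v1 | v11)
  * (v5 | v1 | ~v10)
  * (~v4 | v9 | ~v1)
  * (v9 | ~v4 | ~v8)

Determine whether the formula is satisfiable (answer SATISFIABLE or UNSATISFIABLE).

SATISFIABLE

Try v1 = False.
Branch on v2: take v2 = False.
The remaining clauses are satisfied by v3 = True, v4 = True, v5 = False, v6 = True, v7 = True, v8 = True, v9 = True, v10 = False, v11 = False.
So v1 = False, v2 = False, v3 = True, v4 = True, v5 = False, v6 = True, v7 = True, v8 = True, v9 = True, v10 = False, v11 = False is a satisfying assignment.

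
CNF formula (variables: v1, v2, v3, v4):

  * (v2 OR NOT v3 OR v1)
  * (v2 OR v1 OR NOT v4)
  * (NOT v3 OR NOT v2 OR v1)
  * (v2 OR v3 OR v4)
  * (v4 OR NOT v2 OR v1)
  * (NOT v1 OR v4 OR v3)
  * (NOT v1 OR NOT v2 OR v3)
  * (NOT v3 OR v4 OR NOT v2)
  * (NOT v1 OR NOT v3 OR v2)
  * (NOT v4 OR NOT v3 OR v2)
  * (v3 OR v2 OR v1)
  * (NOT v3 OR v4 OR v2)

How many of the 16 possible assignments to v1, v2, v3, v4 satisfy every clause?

3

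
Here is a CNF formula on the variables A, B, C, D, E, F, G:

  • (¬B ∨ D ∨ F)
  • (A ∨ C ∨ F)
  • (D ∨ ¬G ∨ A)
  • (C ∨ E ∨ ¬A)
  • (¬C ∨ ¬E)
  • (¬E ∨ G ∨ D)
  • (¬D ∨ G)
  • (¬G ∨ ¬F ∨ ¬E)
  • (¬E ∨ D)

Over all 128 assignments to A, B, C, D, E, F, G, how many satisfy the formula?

23

Split on D, then E.
  D=1, E=1: remaining (A,B,C,F,G) ∈ {(1,0,0,0,1); (1,1,0,0,1)} — 2.
  D=1, E=0: B free; 5 ways for (A,C,F,G) × 2^1 = 10.
  D=0, E=1: a clause becomes empty — 0.
  D=0, E=0: 11 of the 32 assignments to (A,B,C,F,G) work.
Total: 2 + 10 + 0 + 11 = 23.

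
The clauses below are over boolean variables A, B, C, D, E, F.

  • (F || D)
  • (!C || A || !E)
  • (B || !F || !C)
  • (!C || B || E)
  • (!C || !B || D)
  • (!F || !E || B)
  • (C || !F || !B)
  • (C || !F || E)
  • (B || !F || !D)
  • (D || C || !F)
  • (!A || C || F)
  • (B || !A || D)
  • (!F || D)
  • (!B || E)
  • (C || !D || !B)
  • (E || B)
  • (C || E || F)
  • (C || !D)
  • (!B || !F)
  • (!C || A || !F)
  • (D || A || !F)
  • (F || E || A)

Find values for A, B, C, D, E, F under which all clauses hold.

A = 1, B = 0, C = 1, D = 1, E = 1, F = 0

Set A = True and propagate.
For the remaining variables, B = False, C = True, D = True, E = True, F = False works.
Check each clause:
  1. (D || F) — D is true.
  2. (!E || !C || A) — A is true.
  3. (!F || !C || B) — !F is true.
  4. (E || B || !C) — E is true.
  5. (!B || !C || D) — D is true.
  6. (!F || !E || B) — !F is true.
  7. (!F || !B || C) — !F is true.
  8. (!F || C || E) — !F is true.
  9. (!F || !D || B) — !F is true.
  10. (!F || D || C) — !F is true.
  11. (!A || F || C) — C is true.
  12. (!A || D || B) — D is true.
  13. (!F || D) — !F is true.
  14. (E || !B) — E is true.
  15. (!D || !B || C) — C is true.
  16. (E || B) — E is true.
  17. (F || E || C) — C is true.
  18. (!D || C) — C is true.
  19. (!F || !B) — !F is true.
  20. (!C || A || !F) — A is true.
  21. (D || A || !F) — A is true.
  22. (A || F || E) — A is true.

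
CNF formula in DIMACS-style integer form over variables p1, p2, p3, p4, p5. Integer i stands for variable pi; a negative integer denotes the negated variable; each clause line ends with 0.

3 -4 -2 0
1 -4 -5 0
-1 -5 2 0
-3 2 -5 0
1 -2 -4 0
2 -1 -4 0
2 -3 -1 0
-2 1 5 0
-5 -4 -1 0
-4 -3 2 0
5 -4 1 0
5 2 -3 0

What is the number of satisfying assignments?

10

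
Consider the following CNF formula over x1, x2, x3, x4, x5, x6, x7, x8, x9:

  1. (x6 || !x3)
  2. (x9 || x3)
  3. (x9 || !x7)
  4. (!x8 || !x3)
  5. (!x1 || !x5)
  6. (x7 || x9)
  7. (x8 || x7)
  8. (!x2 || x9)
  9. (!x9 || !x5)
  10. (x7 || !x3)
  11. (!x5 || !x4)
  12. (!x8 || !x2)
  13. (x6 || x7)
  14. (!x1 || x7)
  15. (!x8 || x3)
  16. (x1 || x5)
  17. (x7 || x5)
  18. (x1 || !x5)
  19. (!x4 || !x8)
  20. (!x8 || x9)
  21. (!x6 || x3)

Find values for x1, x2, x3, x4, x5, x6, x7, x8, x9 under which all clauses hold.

Pure literal: x2 appears only negated; assign x2 = False.
Branch on x1: take x1 = True.
  then x5 is forced to False.
  then x7 is forced to True.
  then x9 is forced to True.
For the remaining variables, x3 = True, x4 = True, x6 = True, x8 = False works.

x1=T  x2=F  x3=T  x4=T  x5=F  x6=T  x7=T  x8=F  x9=T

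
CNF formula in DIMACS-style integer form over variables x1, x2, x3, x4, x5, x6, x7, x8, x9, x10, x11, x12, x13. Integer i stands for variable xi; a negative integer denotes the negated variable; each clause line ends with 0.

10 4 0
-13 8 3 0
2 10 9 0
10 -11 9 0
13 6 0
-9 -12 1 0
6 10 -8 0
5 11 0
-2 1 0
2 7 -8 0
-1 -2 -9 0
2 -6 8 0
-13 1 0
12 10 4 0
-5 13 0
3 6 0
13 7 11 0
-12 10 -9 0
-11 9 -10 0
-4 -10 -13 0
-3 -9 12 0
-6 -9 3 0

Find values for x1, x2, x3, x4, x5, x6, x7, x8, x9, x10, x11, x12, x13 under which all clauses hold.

x1 = T, x2 = T, x3 = T, x4 = F, x5 = T, x6 = T, x7 = F, x8 = T, x9 = F, x10 = T, x11 = F, x12 = F, x13 = T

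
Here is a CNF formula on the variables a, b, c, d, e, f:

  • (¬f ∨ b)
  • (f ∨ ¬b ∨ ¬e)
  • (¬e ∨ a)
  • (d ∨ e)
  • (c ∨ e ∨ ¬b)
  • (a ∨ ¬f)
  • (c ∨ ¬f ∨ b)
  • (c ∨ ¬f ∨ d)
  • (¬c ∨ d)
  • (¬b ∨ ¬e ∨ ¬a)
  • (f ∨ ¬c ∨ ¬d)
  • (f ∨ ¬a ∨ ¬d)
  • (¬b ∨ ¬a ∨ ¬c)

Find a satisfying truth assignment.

a=False, b=False, c=False, d=True, e=False, f=False

Branch on a: take a = False.
  then e is forced to False.
  then d is forced to True.
  then f is forced to False.
  then c is forced to False.
  then b is forced to False.
Every clause has at least one true literal under this assignment.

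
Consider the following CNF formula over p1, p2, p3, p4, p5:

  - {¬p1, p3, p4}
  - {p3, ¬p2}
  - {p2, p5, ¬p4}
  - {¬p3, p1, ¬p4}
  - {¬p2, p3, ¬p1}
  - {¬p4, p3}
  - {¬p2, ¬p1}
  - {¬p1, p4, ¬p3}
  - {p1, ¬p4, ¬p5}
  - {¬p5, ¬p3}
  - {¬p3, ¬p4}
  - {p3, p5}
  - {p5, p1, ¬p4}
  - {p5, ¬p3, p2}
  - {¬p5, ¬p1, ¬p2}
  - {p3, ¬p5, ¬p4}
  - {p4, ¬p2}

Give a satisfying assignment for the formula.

p1 = False  p2 = False  p3 = False  p4 = False  p5 = True

Try p1 = False.
Set p2 = False and propagate.
For the remaining variables, p3 = False, p4 = False, p5 = True works.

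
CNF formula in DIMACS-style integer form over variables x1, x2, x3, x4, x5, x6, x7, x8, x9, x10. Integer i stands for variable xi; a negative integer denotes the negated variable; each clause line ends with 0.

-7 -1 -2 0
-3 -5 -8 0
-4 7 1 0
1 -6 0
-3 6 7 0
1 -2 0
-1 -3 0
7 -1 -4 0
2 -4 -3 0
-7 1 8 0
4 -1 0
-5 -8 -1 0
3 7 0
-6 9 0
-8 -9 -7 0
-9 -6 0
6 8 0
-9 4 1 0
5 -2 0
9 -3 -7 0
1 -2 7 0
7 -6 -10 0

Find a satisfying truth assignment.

x1 = True, x2 = False, x3 = False, x4 = True, x5 = False, x6 = False, x7 = True, x8 = True, x9 = False, x10 = True

Set x1 = True and propagate.
  then x3 is forced to False.
  then x4 is forced to True.
  then x7 is forced to True.
  then x2 is forced to False.
Set x5 = False and propagate.
For the remaining variables, x6 = False, x8 = True, x9 = False, x10 = True works.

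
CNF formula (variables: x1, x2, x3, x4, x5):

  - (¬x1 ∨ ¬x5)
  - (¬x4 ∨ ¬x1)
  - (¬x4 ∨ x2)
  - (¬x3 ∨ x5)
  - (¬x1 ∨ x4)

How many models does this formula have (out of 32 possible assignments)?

Split on x1, then x4.
  x1=1, x4=1: a clause becomes empty — 0.
  x1=1, x4=0: a clause becomes empty — 0.
  x1=0, x4=1: remaining (x2,x3,x5) ∈ {(1,0,0); (1,0,1); (1,1,1)} — 3.
  x1=0, x4=0: x2 free; 3 ways for (x3,x5) × 2^1 = 6.
Total: 0 + 0 + 3 + 6 = 9.

9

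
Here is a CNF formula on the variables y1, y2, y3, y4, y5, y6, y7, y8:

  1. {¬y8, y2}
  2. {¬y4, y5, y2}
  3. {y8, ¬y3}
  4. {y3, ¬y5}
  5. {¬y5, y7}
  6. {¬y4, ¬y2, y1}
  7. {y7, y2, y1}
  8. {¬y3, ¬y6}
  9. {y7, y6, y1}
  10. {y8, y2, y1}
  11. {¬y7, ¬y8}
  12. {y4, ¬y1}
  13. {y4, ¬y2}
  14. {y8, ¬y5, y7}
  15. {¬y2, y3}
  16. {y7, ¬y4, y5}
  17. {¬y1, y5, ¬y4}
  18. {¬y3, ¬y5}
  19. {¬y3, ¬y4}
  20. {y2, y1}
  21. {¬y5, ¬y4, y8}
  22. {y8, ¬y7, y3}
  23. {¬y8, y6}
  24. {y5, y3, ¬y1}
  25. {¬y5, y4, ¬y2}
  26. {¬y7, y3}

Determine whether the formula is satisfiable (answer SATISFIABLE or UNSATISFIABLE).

UNSATISFIABLE

y5 = True:
  propagation gives y3=True; an empty clause results — contradiction.
y5 = False:
  y1 = True:
    propagation gives y4=True; an empty clause results — contradiction.
  y1 = False:
    propagation gives y2=True, y4=False; an empty clause results — contradiction.
Every branch closes, so no satisfying assignment exists.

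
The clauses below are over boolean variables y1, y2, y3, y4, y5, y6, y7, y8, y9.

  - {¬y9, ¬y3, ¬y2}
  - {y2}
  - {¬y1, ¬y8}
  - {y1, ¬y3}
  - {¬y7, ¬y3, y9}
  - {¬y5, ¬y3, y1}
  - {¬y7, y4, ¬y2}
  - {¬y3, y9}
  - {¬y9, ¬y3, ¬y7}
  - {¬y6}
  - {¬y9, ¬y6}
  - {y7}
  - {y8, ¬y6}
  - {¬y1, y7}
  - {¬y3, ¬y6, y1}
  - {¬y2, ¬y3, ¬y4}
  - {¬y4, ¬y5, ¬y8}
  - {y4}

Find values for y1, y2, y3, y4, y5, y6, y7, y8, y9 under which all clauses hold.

(y2) is a unit clause, so y2 = True.
The clause (¬y6) is unit: y6 must be False.
(y7) is a unit clause, so y7 = True.
The clause (y4) is unit: y4 must be True.
(¬y3) is a unit clause, so y3 = False.
Pure literal: y5 appears only negated; assign y5 = False.
Pure literal: y8 appears only negated; assign y8 = False.
y1, y9 are now unconstrained; take y1 = True, y9 = True.

y1 = T, y2 = T, y3 = F, y4 = T, y5 = F, y6 = F, y7 = T, y8 = F, y9 = T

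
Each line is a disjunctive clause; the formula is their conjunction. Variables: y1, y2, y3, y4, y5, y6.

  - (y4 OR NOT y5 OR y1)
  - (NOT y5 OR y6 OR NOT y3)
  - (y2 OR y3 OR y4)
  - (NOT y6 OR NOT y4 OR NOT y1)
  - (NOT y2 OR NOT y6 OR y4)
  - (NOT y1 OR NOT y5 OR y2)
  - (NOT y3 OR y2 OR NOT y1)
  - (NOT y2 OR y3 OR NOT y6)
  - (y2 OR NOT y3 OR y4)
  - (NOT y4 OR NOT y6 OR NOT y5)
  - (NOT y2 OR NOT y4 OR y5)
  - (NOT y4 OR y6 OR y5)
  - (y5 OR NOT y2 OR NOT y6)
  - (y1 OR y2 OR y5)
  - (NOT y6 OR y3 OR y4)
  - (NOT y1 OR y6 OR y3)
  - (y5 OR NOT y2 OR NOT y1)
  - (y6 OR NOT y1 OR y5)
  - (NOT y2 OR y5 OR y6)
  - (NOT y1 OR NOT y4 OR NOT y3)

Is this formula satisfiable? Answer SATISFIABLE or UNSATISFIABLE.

Branch on y1: take y1 = False.
For the remaining variables, y2 = True, y3 = False, y4 = True, y5 = True, y6 = False works.
So y1 = False, y2 = True, y3 = False, y4 = True, y5 = True, y6 = False is a satisfying assignment.

SATISFIABLE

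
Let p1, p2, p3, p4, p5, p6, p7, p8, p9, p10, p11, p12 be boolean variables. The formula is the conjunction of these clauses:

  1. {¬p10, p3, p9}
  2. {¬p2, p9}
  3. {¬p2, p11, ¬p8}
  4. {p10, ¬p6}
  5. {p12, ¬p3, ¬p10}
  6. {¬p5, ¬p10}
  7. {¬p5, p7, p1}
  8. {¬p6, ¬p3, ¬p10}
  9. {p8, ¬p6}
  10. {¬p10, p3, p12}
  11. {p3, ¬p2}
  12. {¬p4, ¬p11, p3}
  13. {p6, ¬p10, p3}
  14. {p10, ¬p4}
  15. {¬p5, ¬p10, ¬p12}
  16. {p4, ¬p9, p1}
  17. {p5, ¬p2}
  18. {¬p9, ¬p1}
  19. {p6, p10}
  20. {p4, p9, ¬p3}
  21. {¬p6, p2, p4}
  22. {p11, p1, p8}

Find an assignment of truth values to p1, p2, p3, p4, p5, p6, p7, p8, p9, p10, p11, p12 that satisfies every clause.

p1 = F  p2 = F  p3 = T  p4 = T  p5 = F  p6 = F  p7 = T  p8 = T  p9 = F  p10 = T  p11 = F  p12 = T

Pure literal: p7 appears only positively; assign p7 = True.
Branch on p1: take p1 = False.
Set p2 = False and propagate.
Set p3 = True and propagate.
The remaining clauses are satisfied by p4 = True, p5 = False, p6 = False, p8 = True, p9 = False, p10 = True, p11 = False, p12 = True.
Every clause has at least one true literal under this assignment.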